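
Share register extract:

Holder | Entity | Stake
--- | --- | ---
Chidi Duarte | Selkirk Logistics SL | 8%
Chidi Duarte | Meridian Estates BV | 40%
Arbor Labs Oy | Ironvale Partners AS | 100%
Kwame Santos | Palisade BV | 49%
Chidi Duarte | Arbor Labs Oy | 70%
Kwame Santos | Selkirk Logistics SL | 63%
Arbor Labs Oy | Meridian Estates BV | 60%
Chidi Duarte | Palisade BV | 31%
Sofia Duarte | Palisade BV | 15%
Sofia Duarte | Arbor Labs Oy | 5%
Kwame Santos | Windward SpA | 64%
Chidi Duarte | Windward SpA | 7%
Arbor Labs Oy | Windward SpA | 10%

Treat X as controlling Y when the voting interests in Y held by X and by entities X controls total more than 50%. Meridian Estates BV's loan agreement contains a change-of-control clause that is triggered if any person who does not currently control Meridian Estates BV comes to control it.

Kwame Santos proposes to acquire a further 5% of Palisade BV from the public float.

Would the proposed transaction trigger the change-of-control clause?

No

The purchase changes only Kwame's holdings, so Kwame is the only person who could newly come to control Meridian.
Kwame holds 63% of Selkirk, so Kwame controls Selkirk.
Kwame holds 64% of Windward, so Kwame controls Windward.
Neither Kwame nor any entity Kwame controls holds any voting interest in Meridian.
So before the transaction, Kwame does not control Meridian.
After the purchase, Kwame's direct stake in Palisade rises to 49% + 5% = 54%.
Kwame holds 54% of Palisade, so Kwame controls Palisade.
After the transaction, neither Kwame nor any entity Kwame controls holds a voting interest in Meridian, so Kwame still does not control it.
No new person acquires control, so the clause is not triggered.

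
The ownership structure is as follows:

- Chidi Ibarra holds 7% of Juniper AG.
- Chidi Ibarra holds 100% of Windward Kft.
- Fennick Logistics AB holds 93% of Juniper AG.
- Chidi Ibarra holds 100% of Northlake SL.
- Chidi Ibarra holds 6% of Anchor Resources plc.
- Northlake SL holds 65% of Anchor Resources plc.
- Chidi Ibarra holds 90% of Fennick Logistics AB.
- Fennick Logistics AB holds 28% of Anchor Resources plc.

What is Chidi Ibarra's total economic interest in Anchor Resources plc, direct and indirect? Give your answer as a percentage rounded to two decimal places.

96.20%

Chidi reaches Anchor along 3 paths.
Via Fennick: 90% × 28% = 25.2%.
Via Northlake: 100% × 65% = 65%.
Direct stake: 6% = 6%.
Total: 25.2% + 65% + 6% = 96.2%.
Rounded: 96.20%.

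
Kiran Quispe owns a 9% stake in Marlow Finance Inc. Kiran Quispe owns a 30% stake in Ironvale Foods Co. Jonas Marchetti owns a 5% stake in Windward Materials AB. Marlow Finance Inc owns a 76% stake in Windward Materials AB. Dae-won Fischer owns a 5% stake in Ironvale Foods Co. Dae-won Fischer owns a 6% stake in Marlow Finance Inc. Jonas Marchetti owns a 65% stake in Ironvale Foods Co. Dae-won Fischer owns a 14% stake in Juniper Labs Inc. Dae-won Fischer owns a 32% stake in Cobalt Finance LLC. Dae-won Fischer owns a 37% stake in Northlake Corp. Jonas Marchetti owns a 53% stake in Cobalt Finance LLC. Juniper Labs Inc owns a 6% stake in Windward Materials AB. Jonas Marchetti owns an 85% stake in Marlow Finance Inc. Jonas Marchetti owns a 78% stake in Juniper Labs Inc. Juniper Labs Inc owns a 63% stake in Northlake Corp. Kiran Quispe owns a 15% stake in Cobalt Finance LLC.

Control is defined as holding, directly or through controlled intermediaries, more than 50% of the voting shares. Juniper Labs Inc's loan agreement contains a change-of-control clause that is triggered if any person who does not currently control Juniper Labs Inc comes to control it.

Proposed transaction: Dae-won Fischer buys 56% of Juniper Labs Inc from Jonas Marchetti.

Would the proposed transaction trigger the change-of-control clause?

Yes

The purchase adds only to Dae-won's holdings (Jonas's stake shrinks), so Dae-won is the only person who could newly come to control Juniper.
Dae-won's largest direct stake is 37% in Northlake, which does not meet the threshold, so Dae-won controls no company.
In Juniper, Dae-won's side holds only 14%, not > 50%.
So before the transaction, Dae-won does not control Juniper.
After the purchase, Dae-won's direct stake in Juniper rises to 14% + 56% = 70%, and Jonas's stake falls to 22%.
Dae-won holds 70% of Juniper, so Dae-won controls Juniper.
Dae-won did not control Juniper before and does after, so the clause is triggered.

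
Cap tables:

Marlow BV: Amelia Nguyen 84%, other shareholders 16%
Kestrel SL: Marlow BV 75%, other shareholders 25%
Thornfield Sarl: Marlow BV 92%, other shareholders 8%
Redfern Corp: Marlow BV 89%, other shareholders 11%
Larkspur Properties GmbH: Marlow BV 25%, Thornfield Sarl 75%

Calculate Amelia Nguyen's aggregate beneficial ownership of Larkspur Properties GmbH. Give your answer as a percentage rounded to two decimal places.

78.96%

Amelia reaches Larkspur along 2 paths.
Via Marlow: 84% × 25% = 21%.
Via Marlow → Thornfield: 84% × 92% × 75% = 57.96%.
Total: 21% + 57.96% = 78.96%.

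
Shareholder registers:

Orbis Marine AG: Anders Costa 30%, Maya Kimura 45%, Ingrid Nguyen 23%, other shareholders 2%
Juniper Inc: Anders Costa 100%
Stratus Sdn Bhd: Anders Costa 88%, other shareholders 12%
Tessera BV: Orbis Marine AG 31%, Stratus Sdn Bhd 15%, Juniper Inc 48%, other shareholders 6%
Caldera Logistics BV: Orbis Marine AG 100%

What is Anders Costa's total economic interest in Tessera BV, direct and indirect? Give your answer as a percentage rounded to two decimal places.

Anders reaches Tessera along 3 paths.
Via Orbis: 30% × 31% = 9.3%.
Via Stratus: 88% × 15% = 13.2%.
Via Juniper: 100% × 48% = 48%.
Total: 9.3% + 13.2% + 48% = 70.5%.
Rounded: 70.50%.

70.50%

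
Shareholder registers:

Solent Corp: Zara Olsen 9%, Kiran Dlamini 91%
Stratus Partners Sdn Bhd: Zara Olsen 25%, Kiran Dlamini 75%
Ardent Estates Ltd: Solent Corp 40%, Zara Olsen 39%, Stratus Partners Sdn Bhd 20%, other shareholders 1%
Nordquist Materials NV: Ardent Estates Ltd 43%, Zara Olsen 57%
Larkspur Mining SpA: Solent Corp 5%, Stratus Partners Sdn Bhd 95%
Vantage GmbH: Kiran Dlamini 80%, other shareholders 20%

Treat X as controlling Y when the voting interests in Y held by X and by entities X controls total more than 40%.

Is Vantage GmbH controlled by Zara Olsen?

Zara holds 57% of Nordquist, so Zara controls Nordquist.
Neither Zara nor any entity Zara controls holds any voting interest in Vantage.
So Zara does not control Vantage.

No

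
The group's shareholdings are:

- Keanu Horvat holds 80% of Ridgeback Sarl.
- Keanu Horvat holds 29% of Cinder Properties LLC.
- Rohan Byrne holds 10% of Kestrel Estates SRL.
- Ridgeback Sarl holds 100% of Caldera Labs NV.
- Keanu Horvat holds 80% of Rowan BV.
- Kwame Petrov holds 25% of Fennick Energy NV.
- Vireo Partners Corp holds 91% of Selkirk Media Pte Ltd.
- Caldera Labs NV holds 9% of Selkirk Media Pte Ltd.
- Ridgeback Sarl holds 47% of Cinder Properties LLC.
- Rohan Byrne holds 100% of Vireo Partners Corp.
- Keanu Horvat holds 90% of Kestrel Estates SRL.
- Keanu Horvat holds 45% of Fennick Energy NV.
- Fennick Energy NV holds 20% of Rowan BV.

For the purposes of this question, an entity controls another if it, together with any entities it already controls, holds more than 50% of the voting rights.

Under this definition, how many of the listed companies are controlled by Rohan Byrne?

Rohan holds 100% of Vireo, so Rohan controls Vireo.
Vireo holds 91% of Selkirk, so Rohan controls Selkirk.
No other company's threshold is met.
Rohan controls 2 companies.

2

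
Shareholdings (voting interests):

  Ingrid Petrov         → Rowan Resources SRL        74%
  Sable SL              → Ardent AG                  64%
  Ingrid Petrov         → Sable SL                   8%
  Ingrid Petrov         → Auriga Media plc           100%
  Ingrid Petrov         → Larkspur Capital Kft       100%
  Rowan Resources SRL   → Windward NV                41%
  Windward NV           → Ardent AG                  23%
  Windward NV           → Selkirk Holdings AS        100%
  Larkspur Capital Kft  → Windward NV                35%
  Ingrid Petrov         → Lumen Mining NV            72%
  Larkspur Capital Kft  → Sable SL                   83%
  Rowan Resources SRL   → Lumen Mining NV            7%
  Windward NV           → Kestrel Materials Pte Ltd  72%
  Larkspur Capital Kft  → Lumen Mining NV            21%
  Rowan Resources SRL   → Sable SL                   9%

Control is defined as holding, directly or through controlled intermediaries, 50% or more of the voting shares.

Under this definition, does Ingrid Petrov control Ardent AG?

Yes

Ingrid holds 74% of Rowan, so Ingrid controls Rowan.
Ingrid holds 100% of Larkspur, so Ingrid controls Larkspur.
Rowan and Larkspur together hold 41% + 35% = 76% of Windward, so Ingrid controls Windward.
Rowan and Ingrid and Larkspur together hold 9% + 8% + 83% = 100% of Sable, so Ingrid controls Sable.
Windward and Sable together hold 23% + 64% = 87% of Ardent, so Ingrid controls Ardent.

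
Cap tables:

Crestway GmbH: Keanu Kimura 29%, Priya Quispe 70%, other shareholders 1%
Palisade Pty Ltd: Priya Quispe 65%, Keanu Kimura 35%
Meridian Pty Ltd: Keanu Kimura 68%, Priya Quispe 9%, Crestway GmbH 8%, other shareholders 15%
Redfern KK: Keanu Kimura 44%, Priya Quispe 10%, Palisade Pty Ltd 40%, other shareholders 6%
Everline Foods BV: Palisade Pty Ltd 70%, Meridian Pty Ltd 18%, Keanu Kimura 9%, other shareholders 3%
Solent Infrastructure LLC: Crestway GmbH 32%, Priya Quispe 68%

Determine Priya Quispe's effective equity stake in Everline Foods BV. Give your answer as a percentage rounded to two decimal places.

Priya reaches Everline along 3 paths.
Via Palisade: 65% × 70% = 45.5%.
Via Meridian: 9% × 18% = 1.62%.
Via Crestway → Meridian: 70% × 8% × 18% = 1.008%.
Total: 45.5% + 1.62% + 1.008% = 48.128%.
Rounded: 48.13%.

48.13%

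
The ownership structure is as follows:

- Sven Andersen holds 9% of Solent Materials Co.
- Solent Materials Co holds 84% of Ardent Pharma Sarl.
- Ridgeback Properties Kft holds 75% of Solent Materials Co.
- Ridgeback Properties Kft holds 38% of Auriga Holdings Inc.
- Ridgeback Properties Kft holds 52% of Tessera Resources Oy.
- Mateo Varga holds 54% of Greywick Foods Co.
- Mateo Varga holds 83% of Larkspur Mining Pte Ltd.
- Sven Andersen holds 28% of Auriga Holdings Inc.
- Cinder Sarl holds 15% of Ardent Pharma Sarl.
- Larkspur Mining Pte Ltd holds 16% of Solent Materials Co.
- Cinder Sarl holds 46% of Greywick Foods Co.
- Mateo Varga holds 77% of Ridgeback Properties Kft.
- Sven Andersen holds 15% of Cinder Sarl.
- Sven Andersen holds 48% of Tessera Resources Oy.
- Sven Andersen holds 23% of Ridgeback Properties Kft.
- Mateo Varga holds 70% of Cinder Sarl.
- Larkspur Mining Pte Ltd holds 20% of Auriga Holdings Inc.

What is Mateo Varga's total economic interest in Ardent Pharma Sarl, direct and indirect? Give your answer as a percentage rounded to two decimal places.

70.17%

Mateo reaches Ardent along 3 paths.
Via Cinder: 70% × 15% = 10.5%.
Via Larkspur → Solent: 83% × 16% × 84% = 11.1552%.
Via Ridgeback → Solent: 77% × 75% × 84% = 48.51%.
Total: 10.5% + 11.1552% + 48.51% = 70.1652%.
Rounded: 70.17%.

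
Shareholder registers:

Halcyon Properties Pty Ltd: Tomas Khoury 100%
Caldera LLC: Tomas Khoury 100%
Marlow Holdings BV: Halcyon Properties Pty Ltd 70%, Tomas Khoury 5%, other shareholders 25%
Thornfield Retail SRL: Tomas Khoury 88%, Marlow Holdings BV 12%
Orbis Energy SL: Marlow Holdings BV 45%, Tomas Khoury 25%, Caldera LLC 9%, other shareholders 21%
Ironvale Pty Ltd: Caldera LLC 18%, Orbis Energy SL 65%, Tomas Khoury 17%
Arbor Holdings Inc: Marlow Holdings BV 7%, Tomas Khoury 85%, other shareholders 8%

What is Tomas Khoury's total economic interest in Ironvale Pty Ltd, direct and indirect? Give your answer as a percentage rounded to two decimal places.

79.04%

Tomas reaches Ironvale along 6 paths.
Via Caldera: 100% × 18% = 18%.
Via Halcyon → Marlow → Orbis: 100% × 70% × 45% × 65% = 20.475%.
Via Marlow → Orbis: 5% × 45% × 65% = 1.4625%.
Via Orbis: 25% × 65% = 16.25%.
Via Caldera → Orbis: 100% × 9% × 65% = 5.85%.
Direct stake: 17% = 17%.
Total: 18% + 20.475% + 1.4625% + 16.25% + 5.85% + 17% = 79.0375%.
Rounded: 79.04%.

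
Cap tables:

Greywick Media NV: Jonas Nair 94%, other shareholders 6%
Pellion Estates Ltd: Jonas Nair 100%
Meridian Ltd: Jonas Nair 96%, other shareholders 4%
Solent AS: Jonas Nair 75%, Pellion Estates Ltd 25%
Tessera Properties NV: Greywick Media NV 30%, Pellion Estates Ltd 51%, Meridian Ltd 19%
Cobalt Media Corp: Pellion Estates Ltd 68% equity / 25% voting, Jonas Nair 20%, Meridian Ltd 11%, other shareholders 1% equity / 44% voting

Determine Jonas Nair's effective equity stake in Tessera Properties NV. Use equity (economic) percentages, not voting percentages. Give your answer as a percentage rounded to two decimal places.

97.44%

Jonas reaches Tessera along 3 paths.
Via Greywick: 94% × 30% = 28.2%.
Via Pellion: 100% × 51% = 51%.
Via Meridian: 96% × 19% = 18.24%.
Total: 28.2% + 51% + 18.24% = 97.44%.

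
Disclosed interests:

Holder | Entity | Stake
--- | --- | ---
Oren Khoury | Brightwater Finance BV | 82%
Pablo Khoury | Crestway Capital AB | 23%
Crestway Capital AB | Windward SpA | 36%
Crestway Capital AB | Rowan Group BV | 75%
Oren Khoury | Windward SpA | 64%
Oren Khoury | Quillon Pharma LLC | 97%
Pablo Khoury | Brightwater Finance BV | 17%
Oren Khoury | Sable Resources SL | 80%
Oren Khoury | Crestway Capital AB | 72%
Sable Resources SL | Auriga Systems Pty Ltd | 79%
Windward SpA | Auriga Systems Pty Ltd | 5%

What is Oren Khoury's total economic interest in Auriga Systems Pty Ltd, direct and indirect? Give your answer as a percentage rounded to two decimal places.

67.70%

Oren reaches Auriga along 3 paths.
Via Sable: 80% × 79% = 63.2%.
Via Windward: 64% × 5% = 3.2%.
Via Crestway → Windward: 72% × 36% × 5% = 1.296%.
Total: 63.2% + 3.2% + 1.296% = 67.696%.
Rounded: 67.70%.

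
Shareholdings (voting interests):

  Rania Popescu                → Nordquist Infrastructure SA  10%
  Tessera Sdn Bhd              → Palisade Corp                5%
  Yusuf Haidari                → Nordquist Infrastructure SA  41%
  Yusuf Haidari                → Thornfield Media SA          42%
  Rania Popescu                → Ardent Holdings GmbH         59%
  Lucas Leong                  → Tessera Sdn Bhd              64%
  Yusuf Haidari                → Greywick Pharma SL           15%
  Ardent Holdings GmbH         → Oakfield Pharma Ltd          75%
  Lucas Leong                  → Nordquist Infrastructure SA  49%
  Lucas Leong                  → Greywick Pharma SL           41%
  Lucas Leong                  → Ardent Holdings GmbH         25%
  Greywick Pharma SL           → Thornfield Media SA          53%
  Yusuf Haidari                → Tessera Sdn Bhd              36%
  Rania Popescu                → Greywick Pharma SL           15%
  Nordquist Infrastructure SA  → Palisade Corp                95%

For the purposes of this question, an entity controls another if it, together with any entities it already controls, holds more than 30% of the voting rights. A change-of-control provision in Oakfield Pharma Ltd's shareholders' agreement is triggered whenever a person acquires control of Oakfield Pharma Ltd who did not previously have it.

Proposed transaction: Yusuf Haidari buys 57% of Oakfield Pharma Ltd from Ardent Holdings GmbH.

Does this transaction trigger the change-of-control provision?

Yes

The purchase adds only to Yusuf's holdings (Ardent's stake shrinks), so Yusuf is the only person who could newly come to control Oakfield.
Yusuf holds 36% of Tessera, so Yusuf controls Tessera.
Yusuf holds 41% of Nordquist, so Yusuf controls Nordquist.
Yusuf holds 42% of Thornfield, so Yusuf controls Thornfield.
Tessera and Nordquist together hold 5% + 95% = 100% of Palisade, so Yusuf controls Palisade.
Neither Yusuf nor any entity Yusuf controls holds any voting interest in Oakfield.
So before the transaction, Yusuf does not control Oakfield.
After the purchase, Yusuf holds 57% of Oakfield directly, and Ardent's stake falls to 18%.
Yusuf holds 57% of Oakfield, so Yusuf controls Oakfield.
Yusuf did not control Oakfield before and does after, so the clause is triggered.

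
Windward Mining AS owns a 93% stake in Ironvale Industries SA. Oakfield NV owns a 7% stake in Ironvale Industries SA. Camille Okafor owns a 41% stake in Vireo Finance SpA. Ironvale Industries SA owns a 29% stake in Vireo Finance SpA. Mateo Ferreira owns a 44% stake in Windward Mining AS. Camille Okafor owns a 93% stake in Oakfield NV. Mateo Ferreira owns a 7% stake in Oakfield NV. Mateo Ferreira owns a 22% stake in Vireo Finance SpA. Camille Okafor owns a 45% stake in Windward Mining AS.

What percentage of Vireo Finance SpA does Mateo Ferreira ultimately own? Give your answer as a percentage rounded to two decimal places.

Mateo reaches Vireo along 3 paths.
Via Oakfield → Ironvale: 7% × 7% × 29% = 0.1421%.
Via Windward → Ironvale: 44% × 93% × 29% = 11.8668%.
Direct stake: 22% = 22%.
Total: 0.1421% + 11.8668% + 22% = 34.0089%.
Rounded: 34.01%.

34.01%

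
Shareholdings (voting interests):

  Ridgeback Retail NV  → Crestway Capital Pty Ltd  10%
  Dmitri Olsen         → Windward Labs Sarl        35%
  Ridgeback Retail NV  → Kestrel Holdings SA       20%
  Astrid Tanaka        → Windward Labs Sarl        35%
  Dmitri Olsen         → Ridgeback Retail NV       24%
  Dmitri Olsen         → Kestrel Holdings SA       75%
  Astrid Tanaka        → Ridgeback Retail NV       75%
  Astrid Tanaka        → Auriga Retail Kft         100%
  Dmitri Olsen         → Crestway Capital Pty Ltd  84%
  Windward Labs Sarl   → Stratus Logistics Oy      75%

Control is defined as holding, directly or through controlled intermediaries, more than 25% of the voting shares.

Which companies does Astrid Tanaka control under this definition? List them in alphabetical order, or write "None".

Auriga Retail Kft, Ridgeback Retail NV, Stratus Logistics Oy, Windward Labs Sarl

Astrid holds 35% of Windward, so Astrid controls Windward.
Astrid holds 100% of Auriga, so Astrid controls Auriga.
Astrid holds 75% of Ridgeback, so Astrid controls Ridgeback.
Windward holds 75% of Stratus, so Astrid controls Stratus.
No other company's threshold is met.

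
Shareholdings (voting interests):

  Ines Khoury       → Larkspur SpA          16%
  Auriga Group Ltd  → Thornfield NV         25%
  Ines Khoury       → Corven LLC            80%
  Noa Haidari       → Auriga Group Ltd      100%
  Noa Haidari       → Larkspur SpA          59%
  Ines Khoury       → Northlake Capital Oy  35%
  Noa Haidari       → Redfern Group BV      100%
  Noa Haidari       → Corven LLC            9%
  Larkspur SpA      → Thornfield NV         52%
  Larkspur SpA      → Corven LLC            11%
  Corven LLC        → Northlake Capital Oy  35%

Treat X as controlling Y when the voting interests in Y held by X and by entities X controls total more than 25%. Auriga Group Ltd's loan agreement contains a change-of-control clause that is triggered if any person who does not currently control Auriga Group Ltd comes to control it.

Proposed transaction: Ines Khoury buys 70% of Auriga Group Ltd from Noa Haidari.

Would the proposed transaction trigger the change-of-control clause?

Yes

The purchase adds only to Ines's holdings (Noa's stake shrinks), so Ines is the only person who could newly come to control Auriga.
Ines holds 80% of Corven, so Ines controls Corven.
Corven and Ines together hold 35% + 35% = 70% of Northlake, so Ines controls Northlake.
Neither Ines nor any entity Ines controls holds any voting interest in Auriga.
So before the transaction, Ines does not control Auriga.
After the purchase, Ines holds 70% of Auriga directly, and Noa's stake falls to 30%.
Ines holds 70% of Auriga, so Ines controls Auriga.
Ines did not control Auriga before and does after, so the clause is triggered.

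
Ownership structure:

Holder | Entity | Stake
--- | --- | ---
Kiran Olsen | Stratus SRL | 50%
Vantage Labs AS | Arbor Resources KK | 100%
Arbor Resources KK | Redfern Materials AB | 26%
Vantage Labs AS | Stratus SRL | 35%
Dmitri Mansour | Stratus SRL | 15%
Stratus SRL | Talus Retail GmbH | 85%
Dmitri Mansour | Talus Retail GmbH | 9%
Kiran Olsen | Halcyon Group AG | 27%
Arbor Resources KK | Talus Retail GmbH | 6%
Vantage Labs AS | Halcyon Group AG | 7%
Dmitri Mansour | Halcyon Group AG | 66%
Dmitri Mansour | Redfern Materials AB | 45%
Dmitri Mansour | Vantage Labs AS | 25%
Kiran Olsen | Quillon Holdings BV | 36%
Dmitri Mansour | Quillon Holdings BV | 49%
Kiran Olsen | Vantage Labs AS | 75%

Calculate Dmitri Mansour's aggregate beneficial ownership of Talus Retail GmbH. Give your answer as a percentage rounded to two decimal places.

30.69%

Dmitri reaches Talus along 4 paths.
Via Vantage → Stratus: 25% × 35% × 85% = 7.4375%.
Via Stratus: 15% × 85% = 12.75%.
Via Vantage → Arbor: 25% × 100% × 6% = 1.5%.
Direct stake: 9% = 9%.
Total: 7.4375% + 12.75% + 1.5% + 9% = 30.6875%.
Rounded: 30.69%.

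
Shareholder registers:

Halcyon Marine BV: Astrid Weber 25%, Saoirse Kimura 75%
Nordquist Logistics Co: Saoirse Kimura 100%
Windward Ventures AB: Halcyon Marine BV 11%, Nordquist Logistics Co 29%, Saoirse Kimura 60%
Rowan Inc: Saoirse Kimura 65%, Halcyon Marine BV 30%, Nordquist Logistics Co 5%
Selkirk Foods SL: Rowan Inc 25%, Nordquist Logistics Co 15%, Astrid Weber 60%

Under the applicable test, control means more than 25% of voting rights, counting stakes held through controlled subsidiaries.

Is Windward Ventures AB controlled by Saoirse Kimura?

Yes

Saoirse holds 75% of Halcyon, so Saoirse controls Halcyon.
Saoirse holds 100% of Nordquist, so Saoirse controls Nordquist.
Halcyon and Nordquist and Saoirse together hold 11% + 29% + 60% = 100% of Windward, so Saoirse controls Windward.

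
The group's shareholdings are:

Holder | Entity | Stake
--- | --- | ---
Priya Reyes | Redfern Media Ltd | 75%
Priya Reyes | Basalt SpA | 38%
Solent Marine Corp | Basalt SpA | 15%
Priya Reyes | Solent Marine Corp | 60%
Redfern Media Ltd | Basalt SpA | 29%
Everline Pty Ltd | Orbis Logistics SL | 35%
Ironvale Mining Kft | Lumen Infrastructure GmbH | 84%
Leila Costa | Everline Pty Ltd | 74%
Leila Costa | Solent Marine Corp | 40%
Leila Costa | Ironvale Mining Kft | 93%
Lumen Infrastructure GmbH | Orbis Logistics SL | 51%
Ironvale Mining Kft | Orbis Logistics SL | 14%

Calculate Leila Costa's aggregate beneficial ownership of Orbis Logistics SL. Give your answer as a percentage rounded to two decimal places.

78.76%

Leila reaches Orbis along 3 paths.
Via Everline: 74% × 35% = 25.9%.
Via Ironvale → Lumen: 93% × 84% × 51% = 39.8412%.
Via Ironvale: 93% × 14% = 13.02%.
Total: 25.9% + 39.8412% + 13.02% = 78.7612%.
Rounded: 78.76%.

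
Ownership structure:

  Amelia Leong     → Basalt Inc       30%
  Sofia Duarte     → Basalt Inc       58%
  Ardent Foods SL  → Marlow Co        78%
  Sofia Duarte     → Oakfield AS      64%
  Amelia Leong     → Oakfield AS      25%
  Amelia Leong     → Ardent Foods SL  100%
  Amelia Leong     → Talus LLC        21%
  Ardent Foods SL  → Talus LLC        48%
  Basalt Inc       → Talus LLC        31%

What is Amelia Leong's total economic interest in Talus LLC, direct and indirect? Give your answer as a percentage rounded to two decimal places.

Amelia reaches Talus along 3 paths.
Direct stake: 21% = 21%.
Via Basalt: 30% × 31% = 9.3%.
Via Ardent: 100% × 48% = 48%.
Total: 21% + 9.3% + 48% = 78.3%.
Rounded: 78.30%.

78.30%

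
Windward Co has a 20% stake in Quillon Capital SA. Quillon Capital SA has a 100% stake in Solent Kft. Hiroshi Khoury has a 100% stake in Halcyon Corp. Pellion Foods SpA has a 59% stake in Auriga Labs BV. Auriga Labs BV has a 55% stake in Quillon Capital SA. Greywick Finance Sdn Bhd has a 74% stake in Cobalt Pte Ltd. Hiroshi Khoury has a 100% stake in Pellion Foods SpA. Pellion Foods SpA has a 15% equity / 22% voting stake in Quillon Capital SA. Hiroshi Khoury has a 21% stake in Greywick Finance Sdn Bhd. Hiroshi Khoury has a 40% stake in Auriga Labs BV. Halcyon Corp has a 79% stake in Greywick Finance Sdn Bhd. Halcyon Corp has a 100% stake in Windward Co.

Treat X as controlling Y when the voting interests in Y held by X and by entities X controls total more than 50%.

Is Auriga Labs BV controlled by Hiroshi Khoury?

Yes

Hiroshi holds 100% of Pellion, so Hiroshi controls Pellion.
Hiroshi and Pellion together hold 40% + 59% = 99% of Auriga, so Hiroshi controls Auriga.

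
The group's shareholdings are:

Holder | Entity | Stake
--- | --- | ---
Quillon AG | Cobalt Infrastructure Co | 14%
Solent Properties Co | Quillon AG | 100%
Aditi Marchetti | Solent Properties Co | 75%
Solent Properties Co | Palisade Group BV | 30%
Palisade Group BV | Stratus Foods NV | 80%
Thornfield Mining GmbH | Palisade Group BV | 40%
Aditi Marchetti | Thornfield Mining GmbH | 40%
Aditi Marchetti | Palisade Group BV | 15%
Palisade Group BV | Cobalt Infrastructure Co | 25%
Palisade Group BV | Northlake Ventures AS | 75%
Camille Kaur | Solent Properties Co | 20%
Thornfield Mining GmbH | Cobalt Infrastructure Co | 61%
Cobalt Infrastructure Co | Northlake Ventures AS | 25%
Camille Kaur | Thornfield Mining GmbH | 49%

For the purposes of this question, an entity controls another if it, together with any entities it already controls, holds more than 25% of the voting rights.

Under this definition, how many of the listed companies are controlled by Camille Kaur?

5

Camille holds 49% of Thornfield, so Camille controls Thornfield.
Thornfield holds 40% of Palisade, so Camille controls Palisade.
Thornfield and Palisade together hold 61% + 25% = 86% of Cobalt, so Camille controls Cobalt.
Palisade holds 80% of Stratus, so Camille controls Stratus.
Palisade and Cobalt together hold 75% + 25% = 100% of Northlake, so Camille controls Northlake.
No other company's threshold is met.
Camille controls 5 companies.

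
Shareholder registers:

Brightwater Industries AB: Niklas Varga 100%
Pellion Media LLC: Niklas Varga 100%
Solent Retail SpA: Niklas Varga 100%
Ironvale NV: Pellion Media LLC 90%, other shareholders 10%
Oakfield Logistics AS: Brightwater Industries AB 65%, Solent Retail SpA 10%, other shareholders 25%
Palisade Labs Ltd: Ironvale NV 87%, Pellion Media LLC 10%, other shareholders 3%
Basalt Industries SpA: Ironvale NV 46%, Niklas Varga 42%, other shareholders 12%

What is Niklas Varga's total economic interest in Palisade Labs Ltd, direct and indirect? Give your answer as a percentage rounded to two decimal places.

Niklas reaches Palisade along 2 paths.
Via Pellion → Ironvale: 100% × 90% × 87% = 78.3%.
Via Pellion: 100% × 10% = 10%.
Total: 78.3% + 10% = 88.3%.
Rounded: 88.30%.

88.30%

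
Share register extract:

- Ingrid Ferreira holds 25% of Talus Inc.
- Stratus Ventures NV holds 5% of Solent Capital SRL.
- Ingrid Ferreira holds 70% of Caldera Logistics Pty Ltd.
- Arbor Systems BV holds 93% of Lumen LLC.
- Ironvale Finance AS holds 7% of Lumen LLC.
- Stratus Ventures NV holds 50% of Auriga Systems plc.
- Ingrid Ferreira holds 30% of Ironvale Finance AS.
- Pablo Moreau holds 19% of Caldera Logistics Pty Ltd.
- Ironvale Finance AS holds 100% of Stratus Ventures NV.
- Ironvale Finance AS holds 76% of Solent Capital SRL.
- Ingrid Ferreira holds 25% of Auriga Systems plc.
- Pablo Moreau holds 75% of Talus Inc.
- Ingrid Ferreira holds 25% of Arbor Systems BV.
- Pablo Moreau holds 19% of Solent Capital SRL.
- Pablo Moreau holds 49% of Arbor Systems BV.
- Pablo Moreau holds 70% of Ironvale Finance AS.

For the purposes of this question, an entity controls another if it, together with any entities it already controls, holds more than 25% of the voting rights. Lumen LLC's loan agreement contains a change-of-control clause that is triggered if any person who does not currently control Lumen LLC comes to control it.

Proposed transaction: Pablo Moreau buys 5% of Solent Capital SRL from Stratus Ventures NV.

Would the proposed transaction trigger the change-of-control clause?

No

The purchase adds only to Pablo's holdings (Stratus's stake shrinks), so Pablo is the only person who could newly come to control Lumen.
Pablo holds 49% of Arbor, so Pablo controls Arbor.
Pablo holds 70% of Ironvale, so Pablo controls Ironvale.
Arbor and Ironvale together hold 93% + 7% = 100% of Lumen, so Pablo controls Lumen.
So Pablo already controls Lumen before the transaction.
After the purchase, Pablo's direct stake in Solent rises to 19% + 5% = 24%, and Stratus's stake falls to 0%.
Pablo controlled Lumen already, so this is not a new person acquiring control; every other person's position is unchanged or reduced.
No new person acquires control, so the clause is not triggered.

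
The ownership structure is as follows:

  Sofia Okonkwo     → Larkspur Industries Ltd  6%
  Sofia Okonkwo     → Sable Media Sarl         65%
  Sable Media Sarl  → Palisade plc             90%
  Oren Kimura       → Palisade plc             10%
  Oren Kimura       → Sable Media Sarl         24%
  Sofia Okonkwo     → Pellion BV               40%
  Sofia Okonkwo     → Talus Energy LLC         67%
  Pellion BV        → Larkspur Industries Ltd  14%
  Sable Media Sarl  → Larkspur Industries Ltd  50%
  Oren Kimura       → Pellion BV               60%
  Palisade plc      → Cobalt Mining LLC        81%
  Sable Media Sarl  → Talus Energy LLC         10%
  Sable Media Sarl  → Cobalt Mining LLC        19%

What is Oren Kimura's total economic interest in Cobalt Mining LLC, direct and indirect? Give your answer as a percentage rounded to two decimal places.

Oren reaches Cobalt along 3 paths.
Via Sable: 24% × 19% = 4.56%.
Via Palisade: 10% × 81% = 8.1%.
Via Sable → Palisade: 24% × 90% × 81% = 17.496%.
Total: 4.56% + 8.1% + 17.496% = 30.156%.
Rounded: 30.16%.

30.16%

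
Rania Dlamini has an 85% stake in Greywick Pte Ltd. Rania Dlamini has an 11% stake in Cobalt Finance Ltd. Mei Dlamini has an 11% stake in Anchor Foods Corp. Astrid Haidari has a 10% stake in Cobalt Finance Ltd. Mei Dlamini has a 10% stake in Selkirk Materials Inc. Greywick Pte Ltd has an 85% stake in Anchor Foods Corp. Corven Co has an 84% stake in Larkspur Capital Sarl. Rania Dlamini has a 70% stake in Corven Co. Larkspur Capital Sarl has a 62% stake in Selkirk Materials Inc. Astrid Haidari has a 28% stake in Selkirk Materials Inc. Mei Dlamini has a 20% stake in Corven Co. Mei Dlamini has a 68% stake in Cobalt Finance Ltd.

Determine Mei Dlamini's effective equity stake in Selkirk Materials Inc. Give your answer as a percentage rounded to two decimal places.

Mei reaches Selkirk along 2 paths.
Direct stake: 10% = 10%.
Via Corven → Larkspur: 20% × 84% × 62% = 10.416%.
Total: 10% + 10.416% = 20.416%.
Rounded: 20.42%.

20.42%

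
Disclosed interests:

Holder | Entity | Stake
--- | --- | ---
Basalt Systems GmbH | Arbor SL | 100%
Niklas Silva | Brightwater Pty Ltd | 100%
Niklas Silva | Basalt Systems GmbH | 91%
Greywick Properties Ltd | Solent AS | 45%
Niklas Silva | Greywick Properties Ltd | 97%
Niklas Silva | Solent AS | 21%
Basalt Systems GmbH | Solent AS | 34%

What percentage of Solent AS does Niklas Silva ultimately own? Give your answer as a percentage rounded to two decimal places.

95.59%

Niklas reaches Solent along 3 paths.
Via Basalt: 91% × 34% = 30.94%.
Via Greywick: 97% × 45% = 43.65%.
Direct stake: 21% = 21%.
Total: 30.94% + 43.65% + 21% = 95.59%.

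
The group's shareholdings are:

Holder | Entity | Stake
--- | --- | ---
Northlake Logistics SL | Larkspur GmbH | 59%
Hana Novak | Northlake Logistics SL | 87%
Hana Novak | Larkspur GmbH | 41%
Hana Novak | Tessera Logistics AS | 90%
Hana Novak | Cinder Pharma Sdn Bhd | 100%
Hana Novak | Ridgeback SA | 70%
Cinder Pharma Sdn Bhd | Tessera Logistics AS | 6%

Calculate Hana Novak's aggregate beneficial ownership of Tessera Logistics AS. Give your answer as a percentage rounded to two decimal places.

Hana reaches Tessera along 2 paths.
Direct stake: 90% = 90%.
Via Cinder: 100% × 6% = 6%.
Total: 90% + 6% = 96%.
Rounded: 96.00%.

96.00%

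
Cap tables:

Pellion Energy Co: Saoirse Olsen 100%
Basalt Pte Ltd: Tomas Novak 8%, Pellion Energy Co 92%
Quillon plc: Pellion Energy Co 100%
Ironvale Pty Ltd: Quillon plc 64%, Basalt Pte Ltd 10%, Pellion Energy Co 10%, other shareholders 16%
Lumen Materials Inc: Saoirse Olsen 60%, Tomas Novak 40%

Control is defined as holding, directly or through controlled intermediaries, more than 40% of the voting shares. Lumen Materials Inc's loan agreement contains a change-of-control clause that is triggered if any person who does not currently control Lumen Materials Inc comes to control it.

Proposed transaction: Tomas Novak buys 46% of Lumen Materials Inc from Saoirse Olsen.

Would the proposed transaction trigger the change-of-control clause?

The purchase adds only to Tomas's holdings (Saoirse's stake shrinks), so Tomas is the only person who could newly come to control Lumen.
Tomas's largest direct stake is 40% in Lumen, which does not meet the threshold, so Tomas controls no company.
In Lumen, Tomas's side holds only 40%, not > 40%.
So before the transaction, Tomas does not control Lumen.
After the purchase, Tomas's direct stake in Lumen rises to 40% + 46% = 86%, and Saoirse's stake falls to 14%.
Tomas holds 86% of Lumen, so Tomas controls Lumen.
Tomas did not control Lumen before and does after, so the clause is triggered.

Yes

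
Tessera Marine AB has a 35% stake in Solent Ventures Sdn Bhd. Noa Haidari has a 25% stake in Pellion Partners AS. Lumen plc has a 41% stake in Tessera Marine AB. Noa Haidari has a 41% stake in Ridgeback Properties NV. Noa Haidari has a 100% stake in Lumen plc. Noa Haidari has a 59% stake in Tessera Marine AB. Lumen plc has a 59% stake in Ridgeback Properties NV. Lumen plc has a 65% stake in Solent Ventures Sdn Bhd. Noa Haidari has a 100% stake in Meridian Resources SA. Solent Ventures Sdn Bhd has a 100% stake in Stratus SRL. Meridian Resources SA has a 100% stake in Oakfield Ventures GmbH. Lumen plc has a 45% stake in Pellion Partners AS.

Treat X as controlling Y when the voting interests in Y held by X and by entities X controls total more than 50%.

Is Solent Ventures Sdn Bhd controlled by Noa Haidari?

Yes

Noa holds 100% of Lumen, so Noa controls Lumen.
Lumen and Noa together hold 41% + 59% = 100% of Tessera, so Noa controls Tessera.
Lumen and Tessera together hold 65% + 35% = 100% of Solent, so Noa controls Solent.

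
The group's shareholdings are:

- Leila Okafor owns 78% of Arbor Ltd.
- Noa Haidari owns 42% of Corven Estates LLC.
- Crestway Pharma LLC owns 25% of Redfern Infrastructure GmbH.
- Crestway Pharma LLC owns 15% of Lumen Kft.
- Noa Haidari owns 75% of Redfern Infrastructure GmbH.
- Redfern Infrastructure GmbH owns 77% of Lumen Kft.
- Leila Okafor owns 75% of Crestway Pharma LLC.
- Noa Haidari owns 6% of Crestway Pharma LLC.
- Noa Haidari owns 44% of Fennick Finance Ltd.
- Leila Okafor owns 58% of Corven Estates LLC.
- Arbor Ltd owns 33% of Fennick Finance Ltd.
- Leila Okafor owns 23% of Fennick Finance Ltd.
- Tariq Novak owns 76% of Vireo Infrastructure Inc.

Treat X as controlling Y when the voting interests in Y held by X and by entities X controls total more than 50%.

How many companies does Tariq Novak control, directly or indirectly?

Tariq holds 76% of Vireo, so Tariq controls Vireo.
No other company's threshold is met.
Tariq controls 1 company.

1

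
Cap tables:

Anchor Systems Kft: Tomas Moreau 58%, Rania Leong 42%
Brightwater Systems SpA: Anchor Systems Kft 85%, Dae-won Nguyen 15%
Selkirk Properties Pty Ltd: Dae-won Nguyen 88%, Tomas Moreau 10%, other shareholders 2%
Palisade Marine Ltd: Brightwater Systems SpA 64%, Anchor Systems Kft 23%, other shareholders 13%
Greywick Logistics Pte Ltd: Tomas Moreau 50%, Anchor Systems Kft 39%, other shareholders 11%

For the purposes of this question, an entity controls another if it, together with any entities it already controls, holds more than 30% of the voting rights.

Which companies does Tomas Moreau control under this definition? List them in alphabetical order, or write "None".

Anchor Systems Kft, Brightwater Systems SpA, Greywick Logistics Pte Ltd, Palisade Marine Ltd

Tomas holds 58% of Anchor, so Tomas controls Anchor.
Anchor holds 85% of Brightwater, so Tomas controls Brightwater.
Brightwater and Anchor together hold 64% + 23% = 87% of Palisade, so Tomas controls Palisade.
Tomas and Anchor together hold 50% + 39% = 89% of Greywick, so Tomas controls Greywick.
No other company's threshold is met.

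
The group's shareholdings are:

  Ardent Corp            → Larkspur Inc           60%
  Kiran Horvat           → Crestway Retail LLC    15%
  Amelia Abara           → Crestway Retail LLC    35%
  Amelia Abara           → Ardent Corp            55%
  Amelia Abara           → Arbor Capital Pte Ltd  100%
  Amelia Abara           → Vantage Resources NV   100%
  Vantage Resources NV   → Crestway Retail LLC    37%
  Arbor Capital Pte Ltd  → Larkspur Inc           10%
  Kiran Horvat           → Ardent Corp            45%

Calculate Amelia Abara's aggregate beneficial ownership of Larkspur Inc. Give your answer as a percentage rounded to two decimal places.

Amelia reaches Larkspur along 2 paths.
Via Arbor: 100% × 10% = 10%.
Via Ardent: 55% × 60% = 33%.
Total: 10% + 33% = 43%.
Rounded: 43.00%.

43.00%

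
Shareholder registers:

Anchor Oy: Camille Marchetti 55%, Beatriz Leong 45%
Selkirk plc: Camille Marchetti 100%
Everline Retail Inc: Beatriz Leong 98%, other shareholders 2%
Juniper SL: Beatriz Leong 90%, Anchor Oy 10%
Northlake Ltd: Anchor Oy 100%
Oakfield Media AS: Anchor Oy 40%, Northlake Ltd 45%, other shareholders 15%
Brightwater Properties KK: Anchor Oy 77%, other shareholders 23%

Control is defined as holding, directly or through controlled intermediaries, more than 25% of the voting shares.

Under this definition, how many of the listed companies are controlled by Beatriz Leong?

Beatriz holds 45% of Anchor, so Beatriz controls Anchor.
Beatriz holds 98% of Everline, so Beatriz controls Everline.
Beatriz and Anchor together hold 90% + 10% = 100% of Juniper, so Beatriz controls Juniper.
Anchor holds 100% of Northlake, so Beatriz controls Northlake.
Anchor and Northlake together hold 40% + 45% = 85% of Oakfield, so Beatriz controls Oakfield.
Anchor holds 77% of Brightwater, so Beatriz controls Brightwater.
No other company's threshold is met.
Beatriz controls 6 companies.

6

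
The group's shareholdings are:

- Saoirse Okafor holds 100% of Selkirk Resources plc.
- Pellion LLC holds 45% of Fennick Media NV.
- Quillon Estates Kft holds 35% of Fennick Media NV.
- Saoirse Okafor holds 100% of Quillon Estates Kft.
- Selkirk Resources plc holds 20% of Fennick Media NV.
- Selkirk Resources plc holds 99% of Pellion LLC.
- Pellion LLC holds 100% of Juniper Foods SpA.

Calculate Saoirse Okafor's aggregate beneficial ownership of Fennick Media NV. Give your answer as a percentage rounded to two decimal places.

99.55%

Saoirse reaches Fennick along 3 paths.
Via Selkirk → Pellion: 100% × 99% × 45% = 44.55%.
Via Quillon: 100% × 35% = 35%.
Via Selkirk: 100% × 20% = 20%.
Total: 44.55% + 35% + 20% = 99.55%.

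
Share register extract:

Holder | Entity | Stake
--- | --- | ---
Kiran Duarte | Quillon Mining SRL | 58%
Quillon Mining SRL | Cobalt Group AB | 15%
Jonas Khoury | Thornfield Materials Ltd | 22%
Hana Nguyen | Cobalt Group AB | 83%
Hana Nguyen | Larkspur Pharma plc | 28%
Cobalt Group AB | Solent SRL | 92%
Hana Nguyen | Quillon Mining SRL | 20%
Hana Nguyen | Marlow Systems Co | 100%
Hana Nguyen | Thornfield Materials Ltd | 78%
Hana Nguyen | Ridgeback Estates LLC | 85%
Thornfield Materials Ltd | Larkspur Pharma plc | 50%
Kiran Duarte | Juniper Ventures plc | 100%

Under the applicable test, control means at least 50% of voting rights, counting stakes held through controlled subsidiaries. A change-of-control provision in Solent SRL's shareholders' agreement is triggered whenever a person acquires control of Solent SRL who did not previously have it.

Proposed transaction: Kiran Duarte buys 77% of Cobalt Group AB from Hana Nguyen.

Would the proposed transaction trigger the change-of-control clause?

The purchase adds only to Kiran's holdings (Hana's stake shrinks), so Kiran is the only person who could newly come to control Solent.
Kiran holds 58% of Quillon, so Kiran controls Quillon.
Kiran holds 100% of Juniper, so Kiran controls Juniper.
Neither Kiran nor any entity Kiran controls holds any voting interest in Solent.
So before the transaction, Kiran does not control Solent.
After the purchase, Kiran holds 77% of Cobalt directly, and Hana's stake falls to 6%.
Quillon and Kiran together hold 15% + 77% = 92% of Cobalt, so Kiran controls Cobalt.
Cobalt holds 92% of Solent, so Kiran controls Solent.
Kiran did not control Solent before and does after, so the clause is triggered.

Yes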